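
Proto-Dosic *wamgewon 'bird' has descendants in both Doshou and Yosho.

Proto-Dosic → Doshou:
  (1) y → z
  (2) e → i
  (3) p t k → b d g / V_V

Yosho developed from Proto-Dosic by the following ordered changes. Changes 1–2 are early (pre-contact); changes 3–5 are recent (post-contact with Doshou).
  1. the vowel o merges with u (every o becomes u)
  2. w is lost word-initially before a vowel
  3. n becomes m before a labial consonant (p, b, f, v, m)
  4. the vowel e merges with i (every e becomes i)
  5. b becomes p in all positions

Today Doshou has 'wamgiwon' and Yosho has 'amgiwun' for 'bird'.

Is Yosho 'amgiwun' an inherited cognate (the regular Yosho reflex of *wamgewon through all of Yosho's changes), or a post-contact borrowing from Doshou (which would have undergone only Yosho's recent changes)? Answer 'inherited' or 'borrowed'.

inherited

If inherited, *wamgewon would pass through all of Yosho's changes:
Yosho: start from *wamgewon.
  rule 1 (vowel merger): wamgewon → wamgewun
  rule 2 (glide loss): wamgewun → amgewun
  rule 3: no change — amgewun
  rule 4 (vowel merger): amgewun → amgiwun
  rule 5: no change — amgiwun
  ⇒ Yosho amgiwun
If borrowed from Doshou 'wamgiwon' after the early changes, it would undergo only the recent ones:
  rule 3 (nasal place assimilation): no change (wamgiwon)
  rule 4 (vowel merger): no change (wamgiwon)
  rule 5 (unconditioned shift): no change (wamgiwon)
  ⇒ as a loan: wamgiwon
Yosho 'amgiwun' matches the inherited outcome exactly, so it is an inherited cognate, not a loan.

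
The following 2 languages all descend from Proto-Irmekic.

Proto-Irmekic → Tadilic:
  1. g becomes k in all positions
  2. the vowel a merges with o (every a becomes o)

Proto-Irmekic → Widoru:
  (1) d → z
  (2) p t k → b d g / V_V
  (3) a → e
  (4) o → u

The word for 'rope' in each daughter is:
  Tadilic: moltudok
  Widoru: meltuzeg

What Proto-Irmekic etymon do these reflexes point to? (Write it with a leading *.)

Position 6: Tadilic has d, Widoru has z. Tadilic preserves d here (none of its changes turn any other segment into d), so the proto-segment is *d.
Position 7: Tadilic has o, Widoru has e. Taking the neighbouring segments as reconstructed: Tadilic o could go back to *a or *o; Widoru e could go back to *a or *e — the one source consistent with every daughter is *a.
Verify the candidate proto-form against each daughter:
Tadilic: start from *maltudag.
  rule 1 (unconditioned shift): maltudag → maltudak
  rule 2 (vowel merger): maltudak → moltudok
  ⇒ Tadilic moltudok
Widoru: *maltudag
  maltudag → maltuzag   [unconditioned shift]
  maltuzag (rule 2 does not apply)
  maltuzag → meltuzeg   [vowel merger]
  meltuzeg (rule 4 does not apply)
  giving Widoru meltuzeg.
No other proto-form is consistent with every reflex, so the reconstruction is *maltudag.

*maltudag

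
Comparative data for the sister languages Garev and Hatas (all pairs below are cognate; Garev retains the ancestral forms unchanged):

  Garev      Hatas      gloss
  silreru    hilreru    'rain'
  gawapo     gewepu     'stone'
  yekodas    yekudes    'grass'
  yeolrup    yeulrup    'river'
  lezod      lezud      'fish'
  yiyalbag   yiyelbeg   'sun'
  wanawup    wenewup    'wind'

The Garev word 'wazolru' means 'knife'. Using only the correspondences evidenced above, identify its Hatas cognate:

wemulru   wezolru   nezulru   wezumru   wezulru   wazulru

wezulru

gawapo ~ gewepu, yekodas ~ yekudes — Garev a corresponds to Hatas e after a consonant, before a consonant other than r, m, n, p, b, f, v.
yekodas ~ yekudes, lezod ~ lezud — Garev o corresponds to Hatas u after a consonant, before a consonant other than r, m, n, p, b, f, v.
Applying these to Garev 'wazolru':
  wazolru → wezolru   (a→e after a consonant, before a consonant other than r, m, n, p, b, f, v)
  wezolru → wezulru   (o→u after a consonant, before a consonant other than r, m, n, p, b, f, v)
So the Hatas cognate is 'wezulru'.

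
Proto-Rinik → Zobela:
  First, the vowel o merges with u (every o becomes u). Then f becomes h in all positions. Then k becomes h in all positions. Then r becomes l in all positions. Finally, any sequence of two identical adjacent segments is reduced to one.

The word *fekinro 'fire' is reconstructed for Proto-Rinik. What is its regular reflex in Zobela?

hehinlu

Zobela: start from *fekinro.
  rule 1 (vowel merger): fekinro → fekinru
  rule 2 (unconditioned shift): fekinru → hekinru
  rule 3 (unconditioned shift): hekinru → hehinru
  rule 4 (unconditioned shift): hehinru → hehinlu
  rule 5: no change — hehinlu
  ⇒ Zobela hehinlu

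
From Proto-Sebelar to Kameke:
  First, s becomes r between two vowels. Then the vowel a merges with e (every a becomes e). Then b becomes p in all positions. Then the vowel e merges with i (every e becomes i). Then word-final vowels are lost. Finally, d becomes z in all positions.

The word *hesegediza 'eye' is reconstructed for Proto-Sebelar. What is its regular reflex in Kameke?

Kameke: start from *hesegediza.
  rule 1 (rhotacism): hesegediza → heregediza
  rule 2 (vowel merger): heregediza → heregedize
  rule 3: no change — heregedize
  rule 4 (vowel merger): heregedize → hirigidizi
  rule 5 (apocope): hirigidizi → hirigidiz
  rule 6 (unconditioned shift): hirigidiz → hirigiziz
  ⇒ Kameke hirigiziz

hirigiziz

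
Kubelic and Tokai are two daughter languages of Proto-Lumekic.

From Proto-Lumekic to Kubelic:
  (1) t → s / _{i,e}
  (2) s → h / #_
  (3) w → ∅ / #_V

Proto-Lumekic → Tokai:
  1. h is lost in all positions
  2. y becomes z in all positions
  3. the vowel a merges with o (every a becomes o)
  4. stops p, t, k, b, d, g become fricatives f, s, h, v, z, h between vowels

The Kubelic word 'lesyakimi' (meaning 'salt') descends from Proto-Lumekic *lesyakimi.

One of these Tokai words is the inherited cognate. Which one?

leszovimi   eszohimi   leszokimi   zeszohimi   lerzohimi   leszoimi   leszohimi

leszohimi

Tokai: *lesyakimi
  lesyakimi (rule 1 does not apply)
  lesyakimi → leszakimi   [unconditioned shift]
  leszakimi → leszokimi   [vowel merger]
  leszokimi → leszohimi   [intervocalic lenition]
  giving Tokai leszohimi.
Among the options, 'leszohimi' alone shows every Tokai change applied in order.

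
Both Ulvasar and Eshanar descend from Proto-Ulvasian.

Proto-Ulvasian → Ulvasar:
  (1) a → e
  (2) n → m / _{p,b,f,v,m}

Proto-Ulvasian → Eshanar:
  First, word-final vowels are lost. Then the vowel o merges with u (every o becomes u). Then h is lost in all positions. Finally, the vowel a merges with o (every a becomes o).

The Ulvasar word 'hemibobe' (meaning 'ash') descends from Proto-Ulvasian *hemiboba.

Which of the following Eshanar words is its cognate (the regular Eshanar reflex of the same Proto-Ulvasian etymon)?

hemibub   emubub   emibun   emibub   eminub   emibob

Eshanar: *hemiboba > hemibob > hemibub > emibub  (by apocope, vowel merger, h-loss)

emibub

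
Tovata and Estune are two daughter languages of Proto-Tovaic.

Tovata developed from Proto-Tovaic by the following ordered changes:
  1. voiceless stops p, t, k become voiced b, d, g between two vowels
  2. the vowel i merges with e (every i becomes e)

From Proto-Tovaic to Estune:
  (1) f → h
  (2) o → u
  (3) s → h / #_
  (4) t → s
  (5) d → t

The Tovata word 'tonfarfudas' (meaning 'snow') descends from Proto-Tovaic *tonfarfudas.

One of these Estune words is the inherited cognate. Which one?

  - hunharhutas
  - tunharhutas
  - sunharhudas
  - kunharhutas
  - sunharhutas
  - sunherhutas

sunharhutas

Estune: start from *tonfarfudas.
  rule 1 (unconditioned shift): tonfarfudas → tonharhudas
  rule 2 (vowel merger): tonharhudas → tunharhudas
  rule 3: no change — tunharhudas
  rule 4 (unconditioned shift): tunharhudas → sunharhudas
  rule 5 (unconditioned shift): sunharhudas → sunharhutas
  ⇒ Estune sunharhutas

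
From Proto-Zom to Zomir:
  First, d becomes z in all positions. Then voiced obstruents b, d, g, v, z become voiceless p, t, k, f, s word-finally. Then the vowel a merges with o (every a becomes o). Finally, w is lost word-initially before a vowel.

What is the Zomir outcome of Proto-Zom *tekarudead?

Zomir: start from *tekarudead.
  rule 1 (unconditioned shift): tekarudead → tekaruzeaz
  rule 2 (final devoicing): tekaruzeaz → tekaruzeas
  rule 3 (vowel merger): tekaruzeas → tekoruzeos
  rule 4: no change — tekoruzeos
  ⇒ Zomir tekoruzeos

tekoruzeos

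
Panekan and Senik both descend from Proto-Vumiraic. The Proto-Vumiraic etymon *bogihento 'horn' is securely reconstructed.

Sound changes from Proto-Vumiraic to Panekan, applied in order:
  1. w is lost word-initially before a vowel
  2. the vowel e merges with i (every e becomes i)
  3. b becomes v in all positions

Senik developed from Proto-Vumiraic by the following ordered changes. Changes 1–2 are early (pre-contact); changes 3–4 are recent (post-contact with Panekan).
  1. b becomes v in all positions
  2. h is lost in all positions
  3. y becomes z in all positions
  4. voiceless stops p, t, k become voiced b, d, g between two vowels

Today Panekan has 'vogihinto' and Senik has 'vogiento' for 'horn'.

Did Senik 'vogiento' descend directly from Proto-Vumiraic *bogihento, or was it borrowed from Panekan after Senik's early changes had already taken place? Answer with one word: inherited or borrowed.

If inherited, *bogihento would pass through all of Senik's changes:
Senik: *bogihento
  bogihento → vogihento   [unconditioned shift]
  vogihento → vogiento   [h-loss]
  vogiento (rule 3 does not apply)
  vogiento (rule 4 does not apply)
  giving Senik vogiento.
If borrowed from Panekan 'vogihinto' after the early changes, it would undergo only the recent ones:
  rule 3 (unconditioned shift): no change (vogihinto)
  rule 4 (intervocalic voicing): no change (vogihinto)
  ⇒ as a loan: vogihinto
Senik 'vogiento' matches the inherited outcome exactly, so it is an inherited cognate, not a loan.

inherited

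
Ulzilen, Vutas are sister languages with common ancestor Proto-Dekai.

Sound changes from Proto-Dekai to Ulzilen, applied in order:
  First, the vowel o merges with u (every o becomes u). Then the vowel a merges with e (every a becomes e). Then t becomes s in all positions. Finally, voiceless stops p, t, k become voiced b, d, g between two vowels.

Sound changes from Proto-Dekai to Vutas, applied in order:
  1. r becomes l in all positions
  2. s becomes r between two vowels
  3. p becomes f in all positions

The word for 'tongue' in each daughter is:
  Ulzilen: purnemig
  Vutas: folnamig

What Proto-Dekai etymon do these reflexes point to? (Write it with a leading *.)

*pornamig

Position 1: Ulzilen has p, Vutas has f. Ulzilen preserves p here (none of its changes turn any other segment into p), so the proto-segment is *p.
Position 3: Ulzilen has r, Vutas has l. Ulzilen preserves r here (none of its changes turn any other segment into r), so the proto-segment is *r.
Position 5: Ulzilen has e, Vutas has a. Vutas preserves a here (none of its changes turn any other segment into a), so the proto-segment is *a.
This points to *pornamig. Verify forward in each daughter:
Ulzilen: start from *pornamig.
  rule 1 (vowel merger): pornamig → purnamig
  rule 2 (vowel merger): purnamig → purnemig
  rule 3: no change — purnemig
  rule 4: no change — purnemig
  ⇒ Ulzilen purnemig
Vutas: *pornamig
  pornamig → polnamig   [unconditioned shift]
  polnamig (rule 2 does not apply)
  polnamig → folnamig   [unconditioned shift]
  giving Vutas folnamig.
No other proto-form is consistent with every reflex, so the reconstruction is *pornamig.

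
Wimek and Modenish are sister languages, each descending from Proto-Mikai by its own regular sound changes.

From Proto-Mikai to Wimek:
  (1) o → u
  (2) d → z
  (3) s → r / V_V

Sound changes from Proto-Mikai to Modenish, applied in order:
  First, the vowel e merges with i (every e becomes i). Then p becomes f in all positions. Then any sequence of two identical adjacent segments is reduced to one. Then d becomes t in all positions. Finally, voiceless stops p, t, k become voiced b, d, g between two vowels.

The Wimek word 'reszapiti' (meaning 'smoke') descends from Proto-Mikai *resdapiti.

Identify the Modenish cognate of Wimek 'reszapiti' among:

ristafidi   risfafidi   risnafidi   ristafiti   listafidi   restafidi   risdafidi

ristafidi

Modenish: *resdapiti
  resdapiti → risdapiti   [vowel merger]
  risdapiti → risdafiti   [unconditioned shift]
  risdafiti (rule 3 does not apply)
  risdafiti → ristafiti   [unconditioned shift]
  ristafiti → ristafidi   [intervocalic voicing]
  giving Modenish ristafidi.
The other candidates each miss or misapply at least one Modenish change.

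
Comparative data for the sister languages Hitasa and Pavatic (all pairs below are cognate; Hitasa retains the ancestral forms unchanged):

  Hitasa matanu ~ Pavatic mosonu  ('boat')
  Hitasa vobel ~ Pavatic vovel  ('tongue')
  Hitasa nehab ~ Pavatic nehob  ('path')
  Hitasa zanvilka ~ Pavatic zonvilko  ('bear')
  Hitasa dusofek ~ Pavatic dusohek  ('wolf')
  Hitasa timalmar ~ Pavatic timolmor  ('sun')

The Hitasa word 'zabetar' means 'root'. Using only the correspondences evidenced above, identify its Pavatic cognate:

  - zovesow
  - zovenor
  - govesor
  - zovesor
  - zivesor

nehab ~ nehob — Hitasa a corresponds to Pavatic o after a consonant, before a labial obstruent.
vobel ~ vovel — Hitasa b corresponds to Pavatic v between vowels (before a front vowel).
matanu ~ mosonu — Hitasa t corresponds to Pavatic s between vowels (before a back vowel).
timalmar ~ timolmor — Hitasa a corresponds to Pavatic o after a consonant, before r.
Applying these to Hitasa 'zabetar':
  zabetar → zobetar   (a→o after a consonant, before a labial obstruent)
  zobetar → zovetar   (b→v between vowels (before a front vowel))
  zovetar → zovesar   (t→s between vowels (before a back vowel))
  zovesar → zovesor   (a→o after a consonant, before r)
So the Pavatic cognate is 'zovesor'.

zovesor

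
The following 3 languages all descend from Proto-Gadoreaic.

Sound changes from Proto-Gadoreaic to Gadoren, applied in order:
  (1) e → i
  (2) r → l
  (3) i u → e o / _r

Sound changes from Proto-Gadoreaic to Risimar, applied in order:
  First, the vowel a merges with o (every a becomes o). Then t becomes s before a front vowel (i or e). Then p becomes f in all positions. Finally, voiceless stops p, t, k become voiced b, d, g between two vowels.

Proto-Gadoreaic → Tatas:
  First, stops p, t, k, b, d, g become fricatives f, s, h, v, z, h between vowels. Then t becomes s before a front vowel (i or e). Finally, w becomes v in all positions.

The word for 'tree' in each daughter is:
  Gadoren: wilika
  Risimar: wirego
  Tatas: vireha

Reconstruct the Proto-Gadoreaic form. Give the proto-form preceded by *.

*wireka

Position 1: Gadoren has w, Risimar has w, Tatas has v. Gadoren preserves w here (none of its changes turn any other segment into w), so the proto-segment is *w.
Position 5: Gadoren has k, Risimar has g, Tatas has h. Gadoren preserves k here (none of its changes turn any other segment into k), so the proto-segment is *k.
Verify the candidate proto-form against each daughter:
Gadoren: *wireka
  wireka → wirika   [vowel merger]
  wirika → wilika   [unconditioned shift]
  wilika (rule 3 does not apply)
  giving Gadoren wilika.
Risimar: start from *wireka.
  rule 1 (vowel merger): wireka → wireko
  rule 2: no change — wireko
  rule 3: no change — wireko
  rule 4 (intervocalic voicing): wireko → wirego
  ⇒ Risimar wirego
Tatas: *wireka
  wireka → wireha   [intervocalic lenition]
  wireha (rule 2 does not apply)
  wireha → vireha   [unconditioned shift]
  giving Tatas vireha.
Only *wireka yields all of Gadoren wilika, Risimar wirego, Tatas vireha.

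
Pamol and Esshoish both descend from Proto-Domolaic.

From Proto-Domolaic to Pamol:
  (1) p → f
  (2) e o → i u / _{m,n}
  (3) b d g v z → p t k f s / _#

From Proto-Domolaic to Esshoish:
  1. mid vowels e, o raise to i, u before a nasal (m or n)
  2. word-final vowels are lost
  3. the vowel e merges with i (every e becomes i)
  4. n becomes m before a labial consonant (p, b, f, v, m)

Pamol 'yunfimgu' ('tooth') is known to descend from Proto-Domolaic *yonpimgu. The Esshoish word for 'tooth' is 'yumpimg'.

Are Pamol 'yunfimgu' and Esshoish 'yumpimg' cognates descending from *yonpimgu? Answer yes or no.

yes

Derive the expected Esshoish reflex of *yonpimgu:
Esshoish: start from *yonpimgu.
  rule 1 (pre-nasal raising): yonpimgu → yunpimgu
  rule 2 (apocope): yunpimgu → yunpimg
  rule 3: no change — yunpimg
  rule 4 (nasal place assimilation): yunpimg → yumpimg
  ⇒ Esshoish yumpimg
Esshoish 'yumpimg' matches the regular reflex exactly, so the pair is cognate.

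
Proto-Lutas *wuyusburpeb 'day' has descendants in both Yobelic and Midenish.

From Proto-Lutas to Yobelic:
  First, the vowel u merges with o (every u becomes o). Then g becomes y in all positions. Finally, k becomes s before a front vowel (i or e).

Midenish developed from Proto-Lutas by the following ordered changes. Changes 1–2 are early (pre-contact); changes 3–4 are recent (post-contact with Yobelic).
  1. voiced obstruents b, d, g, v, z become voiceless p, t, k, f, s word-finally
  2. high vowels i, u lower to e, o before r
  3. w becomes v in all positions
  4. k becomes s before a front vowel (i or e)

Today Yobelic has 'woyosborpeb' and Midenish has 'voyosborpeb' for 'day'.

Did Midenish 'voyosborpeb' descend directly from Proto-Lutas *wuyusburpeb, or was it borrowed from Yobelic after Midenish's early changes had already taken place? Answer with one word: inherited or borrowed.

borrowed

If inherited, *wuyusburpeb would pass through all of Midenish's changes:
Midenish: *wuyusburpeb > wuyusburpep > wuyusborpep > vuyusborpep  (by final devoicing, pre-rhotic lowering, unconditioned shift)
If borrowed from Yobelic 'woyosborpeb' after the early changes, it would undergo only the recent ones:
  rule 3 (unconditioned shift): woyosborpeb → voyosborpeb
  rule 4 (palatalisation): no change (voyosborpeb)
  ⇒ as a loan: voyosborpeb
Midenish 'voyosborpeb' matches the loan outcome 'voyosborpeb', not the inherited 'vuyusborpep' — it skipped the early Midenish changes, so it was borrowed from Yobelic.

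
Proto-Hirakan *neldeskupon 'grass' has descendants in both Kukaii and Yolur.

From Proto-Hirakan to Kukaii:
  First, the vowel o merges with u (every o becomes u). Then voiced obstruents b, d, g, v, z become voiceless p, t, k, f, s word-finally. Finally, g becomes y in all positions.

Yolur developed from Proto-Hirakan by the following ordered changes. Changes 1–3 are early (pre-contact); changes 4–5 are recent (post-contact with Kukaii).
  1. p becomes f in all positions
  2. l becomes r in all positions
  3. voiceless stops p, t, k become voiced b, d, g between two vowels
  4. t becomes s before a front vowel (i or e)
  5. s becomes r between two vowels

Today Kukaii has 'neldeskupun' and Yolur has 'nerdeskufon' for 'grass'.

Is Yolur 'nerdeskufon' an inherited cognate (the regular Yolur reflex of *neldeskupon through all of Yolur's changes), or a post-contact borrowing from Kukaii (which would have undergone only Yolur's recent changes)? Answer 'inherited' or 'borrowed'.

inherited

If inherited, *neldeskupon would pass through all of Yolur's changes:
Yolur: *neldeskupon
  neldeskupon → neldeskufon   [unconditioned shift]
  neldeskufon → nerdeskufon   [unconditioned shift]
  nerdeskufon (rule 3 does not apply)
  nerdeskufon (rule 4 does not apply)
  nerdeskufon (rule 5 does not apply)
  giving Yolur nerdeskufon.
If borrowed from Kukaii 'neldeskupun' after the early changes, it would undergo only the recent ones:
  rule 4 (palatalisation): no change (neldeskupun)
  rule 5 (rhotacism): no change (neldeskupun)
  ⇒ as a loan: neldeskupun
Yolur 'nerdeskufon' matches the inherited outcome exactly, so it is an inherited cognate, not a loan.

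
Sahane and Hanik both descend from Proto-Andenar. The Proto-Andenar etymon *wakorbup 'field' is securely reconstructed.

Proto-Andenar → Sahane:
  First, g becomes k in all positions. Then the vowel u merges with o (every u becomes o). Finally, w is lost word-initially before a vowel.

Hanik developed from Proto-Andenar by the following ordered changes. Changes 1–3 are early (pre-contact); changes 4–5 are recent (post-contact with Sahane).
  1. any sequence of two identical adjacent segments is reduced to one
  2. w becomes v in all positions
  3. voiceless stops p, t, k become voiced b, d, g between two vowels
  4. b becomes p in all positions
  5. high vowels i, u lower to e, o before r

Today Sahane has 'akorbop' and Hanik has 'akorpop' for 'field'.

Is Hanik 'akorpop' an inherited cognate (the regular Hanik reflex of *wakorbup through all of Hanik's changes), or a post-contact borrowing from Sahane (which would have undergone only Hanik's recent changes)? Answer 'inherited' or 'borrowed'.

borrowed

If inherited, *wakorbup would pass through all of Hanik's changes:
Hanik: *wakorbup > vakorbup > vagorbup > vagorpup  (by unconditioned shift, intervocalic voicing, unconditioned shift)
If borrowed from Sahane 'akorbop' after the early changes, it would undergo only the recent ones:
  rule 4 (unconditioned shift): akorbop → akorpop
  rule 5 (pre-rhotic lowering): no change (akorpop)
  ⇒ as a loan: akorpop
Hanik 'akorpop' matches the loan outcome 'akorpop', not the inherited 'vagorpup' — it skipped the early Hanik changes, so it was borrowed from Sahane.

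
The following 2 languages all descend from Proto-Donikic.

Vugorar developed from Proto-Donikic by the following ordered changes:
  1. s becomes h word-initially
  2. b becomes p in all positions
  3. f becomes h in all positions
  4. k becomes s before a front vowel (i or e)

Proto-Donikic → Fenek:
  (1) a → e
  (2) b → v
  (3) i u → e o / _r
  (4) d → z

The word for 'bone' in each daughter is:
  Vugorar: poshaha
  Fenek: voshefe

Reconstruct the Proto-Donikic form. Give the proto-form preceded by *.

Position 1: Vugorar has p, Fenek has v. Taking the neighbouring segments as reconstructed: Vugorar p could go back to *p or *b; Fenek v could go back to *b or *v — the one source consistent with every daughter is *b.
Position 6: Vugorar has h, Fenek has f. Fenek preserves f here (none of its changes turn any other segment into f), so the proto-segment is *f.
Verify the candidate proto-form against each daughter:
Vugorar: *boshafa
  boshafa (rule 1 does not apply)
  boshafa → poshafa   [unconditioned shift]
  poshafa → poshaha   [unconditioned shift]
  poshaha (rule 4 does not apply)
  giving Vugorar poshaha.
Fenek: *boshafa
  boshafa → boshefe   [vowel merger]
  boshefe → voshefe   [unconditioned shift]
  voshefe (rule 3 does not apply)
  voshefe (rule 4 does not apply)
  giving Fenek voshefe.
Only *boshafa yields all of Vugorar poshaha, Fenek voshefe.

*boshafa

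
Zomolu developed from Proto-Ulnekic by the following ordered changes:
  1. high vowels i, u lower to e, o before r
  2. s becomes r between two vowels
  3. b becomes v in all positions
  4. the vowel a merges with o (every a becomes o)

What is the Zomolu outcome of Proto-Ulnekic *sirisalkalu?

serirolkolu

Zomolu: *sirisalkalu
  sirisalkalu → serisalkalu   [pre-rhotic lowering]
  serisalkalu → seriralkalu   [rhotacism]
  seriralkalu (rule 3 does not apply)
  seriralkalu → serirolkolu   [vowel merger]
  giving Zomolu serirolkolu.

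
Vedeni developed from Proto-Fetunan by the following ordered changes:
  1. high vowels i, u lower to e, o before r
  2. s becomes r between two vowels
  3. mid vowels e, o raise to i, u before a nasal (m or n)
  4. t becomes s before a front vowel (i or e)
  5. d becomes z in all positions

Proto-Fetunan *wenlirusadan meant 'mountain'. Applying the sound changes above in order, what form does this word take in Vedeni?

Vedeni: start from *wenlirusadan.
  rule 1 (pre-rhotic lowering): wenlirusadan → wenlerusadan
  rule 2 (rhotacism): wenlerusadan → wenleruradan
  rule 3 (pre-nasal raising): wenleruradan → winleruradan
  rule 4: no change — winleruradan
  rule 5 (unconditioned shift): winleruradan → winlerurazan
  ⇒ Vedeni winlerurazan

winlerurazan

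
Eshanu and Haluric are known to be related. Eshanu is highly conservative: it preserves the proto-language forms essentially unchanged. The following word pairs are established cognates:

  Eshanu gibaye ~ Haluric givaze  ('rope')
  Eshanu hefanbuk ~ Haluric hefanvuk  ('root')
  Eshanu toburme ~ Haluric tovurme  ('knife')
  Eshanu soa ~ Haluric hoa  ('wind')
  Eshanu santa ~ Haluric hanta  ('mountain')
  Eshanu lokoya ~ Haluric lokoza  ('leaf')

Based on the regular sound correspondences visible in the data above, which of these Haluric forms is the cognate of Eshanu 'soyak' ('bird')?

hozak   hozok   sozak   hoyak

hozak

soa ~ hoa — Eshanu s corresponds to Haluric h word-initially before a back vowel.
lokoya ~ lokoza — Eshanu y corresponds to Haluric z between vowels (before a back vowel).
Applying these to Eshanu 'soyak':
  soyak → hoyak   (s→h word-initially before a back vowel)
  hoyak → hozak   (y→z between vowels (before a back vowel))
So the Haluric cognate is 'hozak'.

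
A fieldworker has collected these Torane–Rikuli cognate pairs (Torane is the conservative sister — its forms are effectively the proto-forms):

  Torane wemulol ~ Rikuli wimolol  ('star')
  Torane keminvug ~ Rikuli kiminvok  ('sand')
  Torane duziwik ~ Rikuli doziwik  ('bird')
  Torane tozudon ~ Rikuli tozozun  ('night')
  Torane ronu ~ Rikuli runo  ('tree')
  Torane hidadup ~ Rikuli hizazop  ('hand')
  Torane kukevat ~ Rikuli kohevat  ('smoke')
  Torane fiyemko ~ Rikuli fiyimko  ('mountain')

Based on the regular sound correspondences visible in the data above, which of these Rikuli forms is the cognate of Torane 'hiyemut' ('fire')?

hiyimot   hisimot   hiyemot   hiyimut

wemulol ~ wimolol, keminvug ~ kiminvok — Torane e corresponds to Rikuli i after a consonant, before a nasal.
wemulol ~ wimolol, keminvug ~ kiminvok — Torane u corresponds to Rikuli o after a consonant, before a consonant other than r, m, n, p, b, f, v.
Applying these to Torane 'hiyemut':
  hiyemut → hiyimut   (e→i after a consonant, before a nasal)
  hiyimut → hiyimot   (u→o after a consonant, before a consonant other than r, m, n, p, b, f, v)
So the Rikuli cognate is 'hiyimot'.

hiyimot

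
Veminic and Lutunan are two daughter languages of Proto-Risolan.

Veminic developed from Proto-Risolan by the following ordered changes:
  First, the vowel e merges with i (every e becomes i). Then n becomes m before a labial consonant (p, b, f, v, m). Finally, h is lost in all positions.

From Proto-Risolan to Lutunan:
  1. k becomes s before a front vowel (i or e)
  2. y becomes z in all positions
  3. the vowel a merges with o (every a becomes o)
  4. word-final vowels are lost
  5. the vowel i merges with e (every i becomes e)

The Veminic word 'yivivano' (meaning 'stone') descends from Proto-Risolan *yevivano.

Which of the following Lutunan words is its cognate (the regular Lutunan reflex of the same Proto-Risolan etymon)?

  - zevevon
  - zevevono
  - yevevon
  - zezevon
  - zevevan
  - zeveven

Lutunan: *yevivano
  yevivano (rule 1 does not apply)
  yevivano → zevivano   [unconditioned shift]
  zevivano → zevivono   [vowel merger]
  zevivono → zevivon   [apocope]
  zevivon → zevevon   [vowel merger]
  giving Lutunan zevevon.

zevevon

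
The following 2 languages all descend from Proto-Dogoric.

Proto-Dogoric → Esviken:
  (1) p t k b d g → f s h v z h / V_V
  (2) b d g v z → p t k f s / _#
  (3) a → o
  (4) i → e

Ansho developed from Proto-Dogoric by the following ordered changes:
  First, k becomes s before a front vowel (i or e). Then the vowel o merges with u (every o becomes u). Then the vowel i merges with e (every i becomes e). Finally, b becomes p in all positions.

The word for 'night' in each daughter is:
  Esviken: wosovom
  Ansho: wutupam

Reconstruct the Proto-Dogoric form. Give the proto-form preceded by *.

*wotobam

Position 6: Esviken has o, Ansho has a. Ansho preserves a here (none of its changes turn any other segment into a), so the proto-segment is *a.
Position 5: Esviken has v, Ansho has p. Taking the neighbouring segments as reconstructed: Esviken v could go back to *b or *v; Ansho p could go back to *p or *b — the one source consistent with every daughter is *b.
This points to *wotobam. Verify forward in each daughter:
Esviken: start from *wotobam.
  rule 1 (intervocalic lenition): wotobam → wosovam
  rule 2: no change — wosovam
  rule 3 (vowel merger): wosovam → wosovom
  rule 4: no change — wosovom
  ⇒ Esviken wosovom
Ansho: *wotobam > wutubam > wutupam  (by vowel merger, unconditioned shift)
No other proto-form is consistent with every reflex, so the reconstruction is *wotobam.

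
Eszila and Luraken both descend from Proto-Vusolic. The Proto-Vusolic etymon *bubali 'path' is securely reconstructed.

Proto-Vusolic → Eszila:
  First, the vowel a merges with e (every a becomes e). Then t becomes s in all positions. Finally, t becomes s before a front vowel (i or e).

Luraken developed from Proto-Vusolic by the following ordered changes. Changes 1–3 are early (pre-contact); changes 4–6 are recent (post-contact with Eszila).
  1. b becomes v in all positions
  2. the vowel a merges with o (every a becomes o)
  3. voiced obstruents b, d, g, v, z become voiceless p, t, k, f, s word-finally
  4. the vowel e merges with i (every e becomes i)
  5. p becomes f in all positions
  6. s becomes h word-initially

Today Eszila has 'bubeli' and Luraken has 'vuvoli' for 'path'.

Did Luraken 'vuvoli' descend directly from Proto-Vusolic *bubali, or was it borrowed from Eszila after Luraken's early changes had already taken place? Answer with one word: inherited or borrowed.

If inherited, *bubali would pass through all of Luraken's changes:
Luraken: start from *bubali.
  rule 1 (unconditioned shift): bubali → vuvali
  rule 2 (vowel merger): vuvali → vuvoli
  rule 3: no change — vuvoli
  rule 4: no change — vuvoli
  rule 5: no change — vuvoli
  rule 6: no change — vuvoli
  ⇒ Luraken vuvoli
If borrowed from Eszila 'bubeli' after the early changes, it would undergo only the recent ones:
  rule 4 (vowel merger): bubeli → bubili
  rule 5 (unconditioned shift): no change (bubili)
  rule 6 (debuccalisation): no change (bubili)
  ⇒ as a loan: bubili
Luraken 'vuvoli' matches the inherited outcome exactly, so it is an inherited cognate, not a loan.

inherited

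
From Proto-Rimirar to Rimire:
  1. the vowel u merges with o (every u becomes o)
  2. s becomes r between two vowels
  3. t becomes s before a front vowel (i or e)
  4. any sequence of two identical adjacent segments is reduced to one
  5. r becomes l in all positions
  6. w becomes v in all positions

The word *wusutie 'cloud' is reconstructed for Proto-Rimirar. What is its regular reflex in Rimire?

volosie

Rimire: start from *wusutie.
  rule 1 (vowel merger): wusutie → wosotie
  rule 2 (rhotacism): wosotie → worotie
  rule 3 (palatalisation): worotie → worosie
  rule 4: no change — worosie
  rule 5 (unconditioned shift): worosie → wolosie
  rule 6 (unconditioned shift): wolosie → volosie
  ⇒ Rimire volosie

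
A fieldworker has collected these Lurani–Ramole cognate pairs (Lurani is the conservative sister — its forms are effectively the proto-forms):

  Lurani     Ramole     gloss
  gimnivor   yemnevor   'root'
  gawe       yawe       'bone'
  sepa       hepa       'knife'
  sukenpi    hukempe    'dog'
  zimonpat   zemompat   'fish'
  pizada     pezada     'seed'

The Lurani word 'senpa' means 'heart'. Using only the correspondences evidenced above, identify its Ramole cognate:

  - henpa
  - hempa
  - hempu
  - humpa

hempa

sepa ~ hepa — Lurani s corresponds to Ramole h word-initially before a front vowel.
sukenpi ~ hukempe, zimonpat ~ zemompat — Lurani n corresponds to Ramole m after a vowel, before a labial obstruent.
Applying these to Lurani 'senpa':
  senpa → henpa   (s→h word-initially before a front vowel)
  henpa → hempa   (n→m after a vowel, before a labial obstruent)
So the Ramole cognate is 'hempa'.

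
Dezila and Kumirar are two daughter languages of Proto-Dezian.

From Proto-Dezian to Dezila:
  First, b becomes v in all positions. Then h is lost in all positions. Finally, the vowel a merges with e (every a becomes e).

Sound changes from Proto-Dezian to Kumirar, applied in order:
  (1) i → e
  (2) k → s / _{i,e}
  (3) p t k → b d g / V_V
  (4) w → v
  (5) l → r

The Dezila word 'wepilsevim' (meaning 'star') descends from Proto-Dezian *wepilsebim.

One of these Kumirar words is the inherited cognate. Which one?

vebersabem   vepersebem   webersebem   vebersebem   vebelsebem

vebersebem

Kumirar: *wepilsebim > wepelsebem > webelsebem > vebelsebem > vebersebem  (by vowel merger, intervocalic voicing, unconditioned shift, unconditioned shift)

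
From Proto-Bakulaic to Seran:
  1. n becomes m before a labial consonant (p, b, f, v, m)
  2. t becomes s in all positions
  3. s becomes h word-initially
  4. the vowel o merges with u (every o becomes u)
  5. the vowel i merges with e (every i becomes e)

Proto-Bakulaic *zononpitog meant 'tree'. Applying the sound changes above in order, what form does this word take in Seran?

zunumpesug

Seran: start from *zononpitog.
  rule 1 (nasal place assimilation): zononpitog → zonompitog
  rule 2 (unconditioned shift): zonompitog → zonompisog
  rule 3: no change — zonompisog
  rule 4 (vowel merger): zonompisog → zunumpisug
  rule 5 (vowel merger): zunumpisug → zunumpesug
  ⇒ Seran zunumpesug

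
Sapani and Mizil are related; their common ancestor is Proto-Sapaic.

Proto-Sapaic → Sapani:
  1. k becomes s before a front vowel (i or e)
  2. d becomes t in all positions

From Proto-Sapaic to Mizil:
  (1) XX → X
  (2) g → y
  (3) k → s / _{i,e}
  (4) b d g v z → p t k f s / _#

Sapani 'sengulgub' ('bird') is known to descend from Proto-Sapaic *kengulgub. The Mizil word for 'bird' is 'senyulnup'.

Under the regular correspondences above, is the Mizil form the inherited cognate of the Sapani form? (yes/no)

no

Derive the expected Mizil reflex of *kengulgub:
Mizil: *kengulgub > kenyulyub > senyulyub > senyulyup  (by unconditioned shift, palatalisation, final devoicing)
The regular Mizil reflex would be 'senyulyup', but the attested form is 'senyulnup'. The correspondence is irregular, so they are not cognates (the Mizil form has a different source).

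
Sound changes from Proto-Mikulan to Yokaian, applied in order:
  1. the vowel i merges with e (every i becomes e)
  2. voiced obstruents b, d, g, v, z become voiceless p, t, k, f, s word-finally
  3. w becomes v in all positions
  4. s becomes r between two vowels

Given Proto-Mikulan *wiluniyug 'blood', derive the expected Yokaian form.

veluneyuk

Yokaian: *wiluniyug > weluneyug > weluneyuk > veluneyuk  (by vowel merger, final devoicing, unconditioned shift)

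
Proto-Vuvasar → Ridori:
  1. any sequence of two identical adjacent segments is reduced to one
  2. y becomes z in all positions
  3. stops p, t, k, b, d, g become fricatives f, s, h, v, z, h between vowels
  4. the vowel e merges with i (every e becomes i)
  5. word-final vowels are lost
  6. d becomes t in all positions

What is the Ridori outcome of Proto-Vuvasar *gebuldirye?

Ridori: *gebuldirye > gebuldirze > gevuldirze > givuldirzi > givuldirz > givultirz  (by unconditioned shift, intervocalic lenition, vowel merger, apocope, unconditioned shift)

givultirz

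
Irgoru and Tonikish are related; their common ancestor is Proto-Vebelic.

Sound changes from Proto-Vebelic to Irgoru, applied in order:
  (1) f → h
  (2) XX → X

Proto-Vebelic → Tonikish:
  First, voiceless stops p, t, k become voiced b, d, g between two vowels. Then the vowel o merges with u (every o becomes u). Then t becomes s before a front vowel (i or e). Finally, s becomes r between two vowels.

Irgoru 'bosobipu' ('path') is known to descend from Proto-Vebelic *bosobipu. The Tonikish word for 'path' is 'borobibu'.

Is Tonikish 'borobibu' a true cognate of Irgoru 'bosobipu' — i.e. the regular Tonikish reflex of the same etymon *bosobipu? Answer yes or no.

no

Derive the expected Tonikish reflex of *bosobipu:
Tonikish: *bosobipu
  bosobipu → bosobibu   [intervocalic voicing]
  bosobibu → busubibu   [vowel merger]
  busubibu (rule 3 does not apply)
  busubibu → burubibu   [rhotacism]
  giving Tonikish burubibu.
The regular Tonikish reflex would be 'burubibu', but the attested form is 'borobibu'. The correspondence is irregular, so they are not cognates (the Tonikish form has a different source).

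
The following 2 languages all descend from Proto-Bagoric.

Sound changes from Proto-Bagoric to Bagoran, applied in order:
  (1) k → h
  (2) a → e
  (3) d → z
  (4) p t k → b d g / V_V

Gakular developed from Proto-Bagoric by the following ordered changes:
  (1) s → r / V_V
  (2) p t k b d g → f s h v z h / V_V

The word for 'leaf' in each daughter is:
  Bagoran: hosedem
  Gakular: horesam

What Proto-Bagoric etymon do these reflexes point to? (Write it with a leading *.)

*hosetam

Position 5: Bagoran has d, Gakular has s. In Bagoran, d can only continue *t, so the proto-segment is *t.
Position 6: Bagoran has e, Gakular has a. Gakular preserves a here (none of its changes turn any other segment into a), so the proto-segment is *a.
Continuing position by position gives *hosetam; check it forward:
Bagoran: start from *hosetam.
  rule 1: no change — hosetam
  rule 2 (vowel merger): hosetam → hosetem
  rule 3: no change — hosetem
  rule 4 (intervocalic voicing): hosetem → hosedem
  ⇒ Bagoran hosedem
Gakular: *hosetam
  hosetam → horetam   [rhotacism]
  horetam → horesam   [intervocalic lenition]
  giving Gakular horesam.
No other proto-form is consistent with every reflex, so the reconstruction is *hosetam.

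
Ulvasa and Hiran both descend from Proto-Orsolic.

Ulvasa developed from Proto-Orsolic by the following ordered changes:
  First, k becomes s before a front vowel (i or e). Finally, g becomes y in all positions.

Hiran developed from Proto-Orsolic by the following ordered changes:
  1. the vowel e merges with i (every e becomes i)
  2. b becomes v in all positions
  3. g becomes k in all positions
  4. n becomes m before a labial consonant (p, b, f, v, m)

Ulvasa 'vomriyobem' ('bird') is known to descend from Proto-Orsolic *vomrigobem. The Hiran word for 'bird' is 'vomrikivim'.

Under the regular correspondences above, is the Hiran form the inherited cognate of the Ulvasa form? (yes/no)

no

Derive the expected Hiran reflex of *vomrigobem:
Hiran: *vomrigobem > vomrigobim > vomrigovim > vomrikovim  (by vowel merger, unconditioned shift, unconditioned shift)
The regular Hiran reflex would be 'vomrikovim', but the attested form is 'vomrikivim'. The correspondence is irregular, so they are not cognates (the Hiran form has a different source).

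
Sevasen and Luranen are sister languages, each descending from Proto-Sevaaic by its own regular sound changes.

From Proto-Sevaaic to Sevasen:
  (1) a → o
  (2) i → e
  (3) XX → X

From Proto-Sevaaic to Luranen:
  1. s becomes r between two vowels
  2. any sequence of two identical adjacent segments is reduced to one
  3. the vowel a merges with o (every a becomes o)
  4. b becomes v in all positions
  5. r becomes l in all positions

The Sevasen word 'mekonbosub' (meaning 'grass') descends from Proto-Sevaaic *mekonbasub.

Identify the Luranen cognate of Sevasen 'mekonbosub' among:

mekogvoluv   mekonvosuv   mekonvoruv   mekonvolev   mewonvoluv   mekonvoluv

Luranen: *mekonbasub
  mekonbasub → mekonbarub   [rhotacism]
  mekonbarub (rule 2 does not apply)
  mekonbarub → mekonborub   [vowel merger]
  mekonborub → mekonvoruv   [unconditioned shift]
  mekonvoruv → mekonvoluv   [unconditioned shift]
  giving Luranen mekonvoluv.
Only 'mekonvoluv' matches the regular Luranen development of *mekonbasub.

mekonvoluv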